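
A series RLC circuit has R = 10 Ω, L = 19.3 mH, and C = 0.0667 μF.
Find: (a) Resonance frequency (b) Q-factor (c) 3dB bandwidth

Step 1 — Resonance: ω₀ = 1/√(LC) = 1/√(0.0193·6.67e-08) = 2.787e+04 rad/s.
Step 2 — f₀ = ω₀/(2π) = 4436 Hz.
Step 3 — Series Q: Q = ω₀L/R = 2.787e+04·0.0193/10 = 53.79.
Step 4 — Bandwidth: Δω = ω₀/Q = 518.1 rad/s; BW = Δω/(2π) = 82.46 Hz.

(a) f₀ = 4436 Hz  (b) Q = 53.79  (c) BW = 82.46 Hz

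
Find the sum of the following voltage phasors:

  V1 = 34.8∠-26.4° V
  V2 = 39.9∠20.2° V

Step 1 — Convert each phasor to rectangular form:
  V1 = 34.8·(cos(-26.4°) + j·sin(-26.4°)) = 31.17 - j15.47 V
  V2 = 39.9·(cos(20.2°) + j·sin(20.2°)) = 37.45 + j13.78 V
Step 2 — Sum components: V_total = 68.62 - j1.696 V.
Step 3 — Convert to polar: |V_total| = 68.64 V, ∠V_total = -1.4°.

V_total = 68.64∠-1.4° V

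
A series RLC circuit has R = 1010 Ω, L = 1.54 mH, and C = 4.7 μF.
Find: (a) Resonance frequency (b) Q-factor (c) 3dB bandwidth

Step 1 — Resonance: ω₀ = 1/√(LC) = 1/√(0.00154·4.7e-06) = 1.175e+04 rad/s.
Step 2 — f₀ = ω₀/(2π) = 1871 Hz.
Step 3 — Series Q: Q = ω₀L/R = 1.175e+04·0.00154/1010 = 0.01792.
Step 4 — Bandwidth: Δω = ω₀/Q = 6.558e+05 rad/s; BW = Δω/(2π) = 1.044e+05 Hz.

(a) f₀ = 1871 Hz  (b) Q = 0.01792  (c) BW = 1.044e+05 Hz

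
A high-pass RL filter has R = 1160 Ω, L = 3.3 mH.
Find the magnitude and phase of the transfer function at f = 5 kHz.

Step 1 — Angular frequency: ω = 2π·5000 = 3.142e+04 rad/s.
Step 2 — Transfer function: H(jω) = jωL/(R + jωL).
Step 3 — Numerator jωL = j·103.7; denominator R + jωL = 1160 + j103.7.
Step 4 — H = 0.007924 + j0.08866.
Step 5 — Magnitude: |H| = 0.08902 (-21.0 dB); phase: φ = 84.9°.

|H| = 0.08902 (-21.0 dB), φ = 84.9°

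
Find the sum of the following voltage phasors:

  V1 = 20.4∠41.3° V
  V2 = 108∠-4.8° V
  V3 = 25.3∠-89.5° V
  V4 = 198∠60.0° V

Step 1 — Convert each phasor to rectangular form:
  V1 = 20.4·(cos(41.3°) + j·sin(41.3°)) = 15.33 + j13.46 V
  V2 = 108·(cos(-4.8°) + j·sin(-4.8°)) = 107.6 - j9.037 V
  V3 = 25.3·(cos(-89.5°) + j·sin(-89.5°)) = 0.2208 - j25.3 V
  V4 = 198·(cos(60.0°) + j·sin(60.0°)) = 99 + j171.5 V
Step 2 — Sum components: V_total = 222.2 + j150.6 V.
Step 3 — Convert to polar: |V_total| = 268.4 V, ∠V_total = 34.1°.

V_total = 268.4∠34.1° V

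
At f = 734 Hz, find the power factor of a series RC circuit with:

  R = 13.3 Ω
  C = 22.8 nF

Step 1 — Angular frequency: ω = 2π·f = 2π·734 = 4612 rad/s.
Step 2 — Component impedances:
  R: Z = R = 13.3 Ω
  C: Z = 1/(jωC) = -j/(ω·C) = 0 - j9510 Ω
Step 3 — Series combination: Z_total = R + C = 13.3 - j9510 Ω = 9510∠-89.9° Ω.
Step 4 — Power factor: PF = cos(φ) = Re(Z)/|Z| = 13.3/9510.2 = 0.001398.
Step 5 — Type: Im(Z) = -9510 ⇒ leading (phase φ = -89.9°).

PF = 0.001398 (leading, φ = -89.9°)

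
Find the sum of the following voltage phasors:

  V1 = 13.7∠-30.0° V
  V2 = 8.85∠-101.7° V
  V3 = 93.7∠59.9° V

Step 1 — Convert each phasor to rectangular form:
  V1 = 13.7·(cos(-30.0°) + j·sin(-30.0°)) = 11.86 - j6.85 V
  V2 = 8.85·(cos(-101.7°) + j·sin(-101.7°)) = -1.795 - j8.666 V
  V3 = 93.7·(cos(59.9°) + j·sin(59.9°)) = 46.99 + j81.06 V
Step 2 — Sum components: V_total = 57.06 + j65.55 V.
Step 3 — Convert to polar: |V_total| = 86.91 V, ∠V_total = 49.0°.

V_total = 86.91∠49.0° V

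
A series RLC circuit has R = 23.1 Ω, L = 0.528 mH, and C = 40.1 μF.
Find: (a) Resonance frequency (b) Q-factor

Step 1 — Resonance condition Im(Z)=0 gives ω₀ = 1/√(LC).
Step 2 — ω₀ = 1/√(0.000528·4.01e-05) = 6872 rad/s.
Step 3 — f₀ = ω₀/(2π) = 1094 Hz.
Step 4 — Series Q: Q = ω₀L/R = 6872·0.000528/23.1 = 0.1571.

(a) f₀ = 1094 Hz  (b) Q = 0.1571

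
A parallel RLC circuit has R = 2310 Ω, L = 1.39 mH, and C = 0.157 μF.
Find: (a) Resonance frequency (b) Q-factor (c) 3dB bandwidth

Step 1 — Resonance: ω₀ = 1/√(LC) = 1/√(0.00139·1.57e-07) = 6.769e+04 rad/s.
Step 2 — f₀ = ω₀/(2π) = 1.077e+04 Hz.
Step 3 — Parallel Q: Q = R/(ω₀L) = 2310/(6.769e+04·0.00139) = 24.55.
Step 4 — Bandwidth: Δω = ω₀/Q = 2757 rad/s; BW = Δω/(2π) = 438.8 Hz.

(a) f₀ = 1.077e+04 Hz  (b) Q = 24.55  (c) BW = 438.8 Hz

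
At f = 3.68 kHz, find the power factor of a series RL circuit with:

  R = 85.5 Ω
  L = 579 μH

Step 1 — Angular frequency: ω = 2π·f = 2π·3680 = 2.312e+04 rad/s.
Step 2 — Component impedances:
  R: Z = R = 85.5 Ω
  L: Z = jωL = j·2.312e+04·0.000579 = 0 + j13.39 Ω
Step 3 — Series combination: Z_total = R + L = 85.5 + j13.39 Ω = 86.54∠8.9° Ω.
Step 4 — Power factor: PF = cos(φ) = Re(Z)/|Z| = 85.5/86.54 = 0.988.
Step 5 — Type: Im(Z) = 13.39 ⇒ lagging (phase φ = 8.9°).

PF = 0.988 (lagging, φ = 8.9°)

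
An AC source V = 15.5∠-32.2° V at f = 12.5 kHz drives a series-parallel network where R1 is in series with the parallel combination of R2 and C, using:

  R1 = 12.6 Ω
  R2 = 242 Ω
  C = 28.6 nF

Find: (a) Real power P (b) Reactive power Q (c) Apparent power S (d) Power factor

Step 1 — Angular frequency: ω = 2π·f = 2π·1.25e+04 = 7.854e+04 rad/s.
Step 2 — Component impedances:
  R1: Z = R = 12.6 Ω
  R2: Z = R = 242 Ω
  C: Z = 1/(jωC) = -j/(ω·C) = 0 - j445.2 Ω
Step 3 — Parallel branch: R2 || C = 1/(1/R2 + 1/C) = 186.8 - j101.5 Ω.
Step 4 — Series with R1: Z_total = R1 + (R2 || C) = 199.4 - j101.5 Ω = 223.8∠-27.0° Ω.
Step 5 — Source phasor: V = 15.5∠-32.2° V = 13.12 - j8.26 V.
Step 6 — Current: I = V / Z = 0.06898 - j0.006294 A = 0.06927∠-5.2° A.
Step 7 — Complex power: S = V·I* = 0.9567 - j0.4872 VA.
Step 8 — Real power: P = Re(S) = 0.9567 W.
Step 9 — Reactive power: Q = Im(S) = -0.4872 VAR.
Step 10 — Apparent power: |S| = 1.074 VA.
Step 11 — Power factor: PF = P/|S| = 0.8911 (leading).

(a) P = 0.9567 W  (b) Q = -0.4872 VAR  (c) S = 1.074 VA  (d) PF = 0.8911 (leading)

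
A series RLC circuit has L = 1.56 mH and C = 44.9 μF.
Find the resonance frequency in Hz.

Step 1 — Resonance condition Im(Z)=0 gives ω₀ = 1/√(LC).
Step 2 — ω₀ = 1/√(0.00156·4.49e-05) = 3778 rad/s.
Step 3 — f₀ = ω₀/(2π) = 601.4 Hz.

f₀ = 601.4 Hz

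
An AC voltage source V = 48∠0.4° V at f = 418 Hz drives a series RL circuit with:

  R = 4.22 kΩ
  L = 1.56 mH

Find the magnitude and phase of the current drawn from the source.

Step 1 — Angular frequency: ω = 2π·f = 2π·418 = 2626 rad/s.
Step 2 — Component impedances:
  R: Z = R = 4220 Ω
  L: Z = jωL = j·2626·0.00156 = 0 + j4.097 Ω
Step 3 — Series combination: Z_total = R + L = 4220 + j4.097 Ω = 4220∠0.1° Ω.
Step 4 — Source phasor: V = 48∠0.4° V = 48 + j0.3351 V.
Step 5 — Ohm's law: I = V / Z_total = (48 + j0.3351) / (4220 + j4.097) = 0.01137 + j6.836e-05 A.
Step 6 — Convert to polar: |I| = 0.01137 A, ∠I = 0.3°.

I = 0.01137∠0.3° A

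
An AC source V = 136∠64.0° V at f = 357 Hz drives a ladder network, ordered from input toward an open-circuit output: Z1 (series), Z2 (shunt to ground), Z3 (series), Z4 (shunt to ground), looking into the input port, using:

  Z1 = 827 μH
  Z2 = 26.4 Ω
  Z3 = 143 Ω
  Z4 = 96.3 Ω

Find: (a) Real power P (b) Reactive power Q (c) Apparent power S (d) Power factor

Step 1 — Angular frequency: ω = 2π·f = 2π·357 = 2243 rad/s.
Step 2 — Component impedances:
  Z1: Z = jωL = j·2243·0.000827 = 0 + j1.855 Ω
  Z2: Z = R = 26.4 Ω
  Z3: Z = R = 143 Ω
  Z4: Z = R = 96.3 Ω
Step 3 — Ladder network (open output): work backward from the far end, alternating series and parallel combinations. Z_in = 23.78 + j1.855 Ω = 23.85∠4.5° Ω.
Step 4 — Source phasor: V = 136∠64.0° V = 59.62 + j122.2 V.
Step 5 — Current: I = V / Z = 2.891 + j4.915 A = 5.703∠59.5° A.
Step 6 — Complex power: S = V·I* = 773.2 + j60.32 VA.
Step 7 — Real power: P = Re(S) = 773.2 W.
Step 8 — Reactive power: Q = Im(S) = 60.32 VAR.
Step 9 — Apparent power: |S| = 775.5 VA.
Step 10 — Power factor: PF = P/|S| = 0.997 (lagging).

(a) P = 773.2 W  (b) Q = 60.32 VAR  (c) S = 775.5 VA  (d) PF = 0.997 (lagging)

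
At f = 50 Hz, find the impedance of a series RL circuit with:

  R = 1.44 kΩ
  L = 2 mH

Step 1 — Angular frequency: ω = 2π·f = 2π·50 = 314.2 rad/s.
Step 2 — Component impedances:
  R: Z = R = 1440 Ω
  L: Z = jωL = j·314.2·0.002 = 0 + j0.6283 Ω
Step 3 — Series combination: Z_total = R + L = 1440 + j0.6283 Ω = 1440∠0.0° Ω.

Z = 1440 + j0.6283 Ω = 1440∠0.0° Ω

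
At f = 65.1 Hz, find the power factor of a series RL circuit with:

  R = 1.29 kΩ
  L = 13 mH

Step 1 — Angular frequency: ω = 2π·f = 2π·65.1 = 409 rad/s.
Step 2 — Component impedances:
  R: Z = R = 1290 Ω
  L: Z = jωL = j·409·0.013 = 0 + j5.317 Ω
Step 3 — Series combination: Z_total = R + L = 1290 + j5.317 Ω = 1290∠0.2° Ω.
Step 4 — Power factor: PF = cos(φ) = Re(Z)/|Z| = 1290/1290 = 1.
Step 5 — Type: Im(Z) = 5.317 ⇒ lagging (phase φ = 0.2°).

PF = 1 (lagging, φ = 0.2°)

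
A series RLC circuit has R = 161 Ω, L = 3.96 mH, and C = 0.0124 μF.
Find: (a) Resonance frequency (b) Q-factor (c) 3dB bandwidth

Step 1 — Resonance condition Im(Z)=0 gives ω₀ = 1/√(LC).
Step 2 — ω₀ = 1/√(0.00396·1.24e-08) = 1.427e+05 rad/s.
Step 3 — f₀ = ω₀/(2π) = 2.271e+04 Hz.
Step 4 — Series Q: Q = ω₀L/R = 1.427e+05·0.00396/161 = 3.51.
Step 5 — 3dB bandwidth: Δω = ω₀/Q = 4.066e+04 rad/s; BW = Δω/(2π) = 6471 Hz.

(a) f₀ = 2.271e+04 Hz  (b) Q = 3.51  (c) BW = 6471 Hz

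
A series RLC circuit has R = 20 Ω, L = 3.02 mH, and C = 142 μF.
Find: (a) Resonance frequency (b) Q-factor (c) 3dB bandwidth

Step 1 — Resonance: ω₀ = 1/√(LC) = 1/√(0.00302·0.000142) = 1527 rad/s.
Step 2 — f₀ = ω₀/(2π) = 243 Hz.
Step 3 — Series Q: Q = ω₀L/R = 1527·0.00302/20 = 0.2306.
Step 4 — Bandwidth: Δω = ω₀/Q = 6623 rad/s; BW = Δω/(2π) = 1054 Hz.

(a) f₀ = 243 Hz  (b) Q = 0.2306  (c) BW = 1054 Hz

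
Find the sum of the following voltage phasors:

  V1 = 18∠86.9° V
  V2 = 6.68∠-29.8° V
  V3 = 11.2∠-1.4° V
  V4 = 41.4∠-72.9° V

Step 1 — Convert each phasor to rectangular form:
  V1 = 18·(cos(86.9°) + j·sin(86.9°)) = 0.9734 + j17.97 V
  V2 = 6.68·(cos(-29.8°) + j·sin(-29.8°)) = 5.797 - j3.32 V
  V3 = 11.2·(cos(-1.4°) + j·sin(-1.4°)) = 11.2 - j0.2736 V
  V4 = 41.4·(cos(-72.9°) + j·sin(-72.9°)) = 12.17 - j39.57 V
Step 2 — Sum components: V_total = 30.14 - j25.19 V.
Step 3 — Convert to polar: |V_total| = 39.28 V, ∠V_total = -39.9°.

V_total = 39.28∠-39.9° V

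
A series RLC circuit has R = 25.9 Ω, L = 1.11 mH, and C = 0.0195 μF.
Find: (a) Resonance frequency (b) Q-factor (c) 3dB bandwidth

Step 1 — Resonance condition Im(Z)=0 gives ω₀ = 1/√(LC).
Step 2 — ω₀ = 1/√(0.00111·1.95e-08) = 2.149e+05 rad/s.
Step 3 — f₀ = ω₀/(2π) = 3.421e+04 Hz.
Step 4 — Series Q: Q = ω₀L/R = 2.149e+05·0.00111/25.9 = 9.212.
Step 5 — 3dB bandwidth: Δω = ω₀/Q = 2.333e+04 rad/s; BW = Δω/(2π) = 3714 Hz.

(a) f₀ = 3.421e+04 Hz  (b) Q = 9.212  (c) BW = 3714 Hz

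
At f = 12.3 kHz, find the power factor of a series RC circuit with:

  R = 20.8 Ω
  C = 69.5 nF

Step 1 — Angular frequency: ω = 2π·f = 2π·1.23e+04 = 7.728e+04 rad/s.
Step 2 — Component impedances:
  R: Z = R = 20.8 Ω
  C: Z = 1/(jωC) = -j/(ω·C) = 0 - j186.2 Ω
Step 3 — Series combination: Z_total = R + C = 20.8 - j186.2 Ω = 187.3∠-83.6° Ω.
Step 4 — Power factor: PF = cos(φ) = Re(Z)/|Z| = 20.8/187.34 = 0.111.
Step 5 — Type: Im(Z) = -186.2 ⇒ leading (phase φ = -83.6°).

PF = 0.111 (leading, φ = -83.6°)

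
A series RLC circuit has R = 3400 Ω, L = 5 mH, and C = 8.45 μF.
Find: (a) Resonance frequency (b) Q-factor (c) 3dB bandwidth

Step 1 — Resonance: ω₀ = 1/√(LC) = 1/√(0.005·8.45e-06) = 4865 rad/s.
Step 2 — f₀ = ω₀/(2π) = 774.3 Hz.
Step 3 — Series Q: Q = ω₀L/R = 4865·0.005/3400 = 0.007154.
Step 4 — Bandwidth: Δω = ω₀/Q = 6.8e+05 rad/s; BW = Δω/(2π) = 1.082e+05 Hz.

(a) f₀ = 774.3 Hz  (b) Q = 0.007154  (c) BW = 1.082e+05 Hz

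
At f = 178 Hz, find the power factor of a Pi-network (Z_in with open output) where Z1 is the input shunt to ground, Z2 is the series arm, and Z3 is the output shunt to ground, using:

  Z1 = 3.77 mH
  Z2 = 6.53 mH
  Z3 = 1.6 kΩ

Step 1 — Angular frequency: ω = 2π·f = 2π·178 = 1118 rad/s.
Step 2 — Component impedances:
  Z1: Z = jωL = j·1118·0.00377 = 0 + j4.216 Ω
  Z2: Z = jωL = j·1118·0.00653 = 0 + j7.303 Ω
  Z3: Z = R = 1600 Ω
Step 3 — With open output, the series arm Z2 and the output shunt Z3 appear in series to ground: Z2 + Z3 = 1600 + j7.303 Ω.
Step 4 — Parallel with input shunt Z1: Z_in = Z1 || (Z2 + Z3) = 0.01111 + j4.216 Ω = 4.216∠89.8° Ω.
Step 5 — Power factor: PF = cos(φ) = Re(Z)/|Z| = 0.01111/4.216 = 0.002635.
Step 6 — Type: Im(Z) = 4.216 ⇒ lagging (phase φ = 89.8°).

PF = 0.002635 (lagging, φ = 89.8°)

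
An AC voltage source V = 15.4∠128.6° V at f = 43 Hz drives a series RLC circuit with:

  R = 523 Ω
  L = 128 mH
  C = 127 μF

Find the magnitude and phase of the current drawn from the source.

Step 1 — Angular frequency: ω = 2π·f = 2π·43 = 270.2 rad/s.
Step 2 — Component impedances:
  R: Z = R = 523 Ω
  L: Z = jωL = j·270.2·0.128 = 0 + j34.58 Ω
  C: Z = 1/(jωC) = -j/(ω·C) = 0 - j29.14 Ω
Step 3 — Series combination: Z_total = R + L + C = 523 + j5.439 Ω = 523∠0.6° Ω.
Step 4 — Source phasor: V = 15.4∠128.6° V = -9.608 + j12.04 V.
Step 5 — Ohm's law: I = V / Z_total = (-9.608 + j12.04) / (523 + j5.439) = -0.01813 + j0.0232 A.
Step 6 — Convert to polar: |I| = 0.02944 A, ∠I = 128.0°.

I = 0.02944∠128.0° A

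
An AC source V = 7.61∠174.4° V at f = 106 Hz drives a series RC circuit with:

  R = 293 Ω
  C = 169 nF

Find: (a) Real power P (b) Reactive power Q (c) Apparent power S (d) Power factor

Step 1 — Angular frequency: ω = 2π·f = 2π·106 = 666 rad/s.
Step 2 — Component impedances:
  R: Z = R = 293 Ω
  C: Z = 1/(jωC) = -j/(ω·C) = 0 - j8884 Ω
Step 3 — Series combination: Z_total = R + C = 293 - j8884 Ω = 8889∠-88.1° Ω.
Step 4 — Source phasor: V = 7.61∠174.4° V = -7.574 + j0.7426 V.
Step 5 — Current: I = V / Z = -0.0001116 - j0.0008488 A = 0.0008561∠-97.5° A.
Step 6 — Complex power: S = V·I* = 0.0002147 - j0.006511 VA.
Step 7 — Real power: P = Re(S) = 0.0002147 W.
Step 8 — Reactive power: Q = Im(S) = -0.006511 VAR.
Step 9 — Apparent power: |S| = 0.006515 VA.
Step 10 — Power factor: PF = P/|S| = 0.03296 (leading).

(a) P = 0.0002147 W  (b) Q = -0.006511 VAR  (c) S = 0.006515 VA  (d) PF = 0.03296 (leading)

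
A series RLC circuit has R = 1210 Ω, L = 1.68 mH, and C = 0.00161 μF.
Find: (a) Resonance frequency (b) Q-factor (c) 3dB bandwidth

Step 1 — Resonance: ω₀ = 1/√(LC) = 1/√(0.00168·1.61e-09) = 6.08e+05 rad/s.
Step 2 — f₀ = ω₀/(2π) = 9.677e+04 Hz.
Step 3 — Series Q: Q = ω₀L/R = 6.08e+05·0.00168/1210 = 0.8442.
Step 4 — Bandwidth: Δω = ω₀/Q = 7.202e+05 rad/s; BW = Δω/(2π) = 1.146e+05 Hz.

(a) f₀ = 9.677e+04 Hz  (b) Q = 0.8442  (c) BW = 1.146e+05 Hz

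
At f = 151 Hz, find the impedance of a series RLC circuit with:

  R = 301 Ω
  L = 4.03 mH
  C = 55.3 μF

Step 1 — Angular frequency: ω = 2π·f = 2π·151 = 948.8 rad/s.
Step 2 — Component impedances:
  R: Z = R = 301 Ω
  L: Z = jωL = j·948.8·0.00403 = 0 + j3.824 Ω
  C: Z = 1/(jωC) = -j/(ω·C) = 0 - j19.06 Ω
Step 3 — Series combination: Z_total = R + L + C = 301 - j15.24 Ω = 301.4∠-2.9° Ω.

Z = 301 - j15.24 Ω = 301.4∠-2.9° Ω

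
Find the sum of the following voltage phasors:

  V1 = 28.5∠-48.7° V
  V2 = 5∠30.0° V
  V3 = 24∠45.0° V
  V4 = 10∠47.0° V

Step 1 — Convert each phasor to rectangular form:
  V1 = 28.5·(cos(-48.7°) + j·sin(-48.7°)) = 18.81 - j21.41 V
  V2 = 5·(cos(30.0°) + j·sin(30.0°)) = 4.33 + j2.5 V
  V3 = 24·(cos(45.0°) + j·sin(45.0°)) = 16.97 + j16.97 V
  V4 = 10·(cos(47.0°) + j·sin(47.0°)) = 6.82 + j7.314 V
Step 2 — Sum components: V_total = 46.93 + j5.373 V.
Step 3 — Convert to polar: |V_total| = 47.24 V, ∠V_total = 6.5°.

V_total = 47.24∠6.5° V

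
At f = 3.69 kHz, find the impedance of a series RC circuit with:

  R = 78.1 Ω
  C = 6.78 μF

Step 1 — Angular frequency: ω = 2π·f = 2π·3690 = 2.318e+04 rad/s.
Step 2 — Component impedances:
  R: Z = R = 78.1 Ω
  C: Z = 1/(jωC) = -j/(ω·C) = 0 - j6.362 Ω
Step 3 — Series combination: Z_total = R + C = 78.1 - j6.362 Ω = 78.36∠-4.7° Ω.

Z = 78.1 - j6.362 Ω = 78.36∠-4.7° Ω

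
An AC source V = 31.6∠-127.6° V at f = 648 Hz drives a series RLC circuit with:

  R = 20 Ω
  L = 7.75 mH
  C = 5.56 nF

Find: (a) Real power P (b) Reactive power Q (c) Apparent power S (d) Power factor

Step 1 — Angular frequency: ω = 2π·f = 2π·648 = 4072 rad/s.
Step 2 — Component impedances:
  R: Z = R = 20 Ω
  L: Z = jωL = j·4072·0.00775 = 0 + j31.55 Ω
  C: Z = 1/(jωC) = -j/(ω·C) = 0 - j4.417e+04 Ω
Step 3 — Series combination: Z_total = R + L + C = 20 - j4.414e+04 Ω = 4.414e+04∠-90.0° Ω.
Step 4 — Source phasor: V = 31.6∠-127.6° V = -19.28 - j25.04 V.
Step 5 — Current: I = V / Z = 0.000567 - j0.000437 A = 0.0007159∠-37.6° A.
Step 6 — Complex power: S = V·I* = 1.025e-05 - j0.02262 VA.
Step 7 — Real power: P = Re(S) = 1.025e-05 W.
Step 8 — Reactive power: Q = Im(S) = -0.02262 VAR.
Step 9 — Apparent power: |S| = 0.02262 VA.
Step 10 — Power factor: PF = P/|S| = 0.0004531 (leading).

(a) P = 1.025e-05 W  (b) Q = -0.02262 VAR  (c) S = 0.02262 VA  (d) PF = 0.0004531 (leading)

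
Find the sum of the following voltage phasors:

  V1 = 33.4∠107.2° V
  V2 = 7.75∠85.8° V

Step 1 — Convert each phasor to rectangular form:
  V1 = 33.4·(cos(107.2°) + j·sin(107.2°)) = -9.877 + j31.91 V
  V2 = 7.75·(cos(85.8°) + j·sin(85.8°)) = 0.5676 + j7.729 V
Step 2 — Sum components: V_total = -9.309 + j39.64 V.
Step 3 — Convert to polar: |V_total| = 40.71 V, ∠V_total = 103.2°.

V_total = 40.71∠103.2° V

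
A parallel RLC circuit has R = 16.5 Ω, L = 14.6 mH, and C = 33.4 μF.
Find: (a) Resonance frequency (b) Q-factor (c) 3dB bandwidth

Step 1 — Resonance: ω₀ = 1/√(LC) = 1/√(0.0146·3.34e-05) = 1432 rad/s.
Step 2 — f₀ = ω₀/(2π) = 227.9 Hz.
Step 3 — Parallel Q: Q = R/(ω₀L) = 16.5/(1432·0.0146) = 0.7892.
Step 4 — Bandwidth: Δω = ω₀/Q = 1815 rad/s; BW = Δω/(2π) = 288.8 Hz.

(a) f₀ = 227.9 Hz  (b) Q = 0.7892  (c) BW = 288.8 Hz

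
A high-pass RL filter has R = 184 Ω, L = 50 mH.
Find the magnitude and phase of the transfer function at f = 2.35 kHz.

Step 1 — Angular frequency: ω = 2π·2350 = 1.477e+04 rad/s.
Step 2 — Transfer function: H(jω) = jωL/(R + jωL).
Step 3 — Numerator jωL = j·738.3; denominator R + jωL = 184 + j738.3.
Step 4 — H = 0.9415 + j0.2347.
Step 5 — Magnitude: |H| = 0.9703 (-0.3 dB); phase: φ = 14.0°.

|H| = 0.9703 (-0.3 dB), φ = 14.0°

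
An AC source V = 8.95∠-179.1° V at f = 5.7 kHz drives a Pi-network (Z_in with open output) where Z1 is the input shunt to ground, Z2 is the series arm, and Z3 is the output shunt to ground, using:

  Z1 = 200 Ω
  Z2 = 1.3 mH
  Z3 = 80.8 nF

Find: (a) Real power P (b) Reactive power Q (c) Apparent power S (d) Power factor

Step 1 — Angular frequency: ω = 2π·f = 2π·5700 = 3.581e+04 rad/s.
Step 2 — Component impedances:
  Z1: Z = R = 200 Ω
  Z2: Z = jωL = j·3.581e+04·0.0013 = 0 + j46.56 Ω
  Z3: Z = 1/(jωC) = -j/(ω·C) = 0 - j345.6 Ω
Step 3 — With open output, the series arm Z2 and the output shunt Z3 appear in series to ground: Z2 + Z3 = 0 - j299 Ω.
Step 4 — Parallel with input shunt Z1: Z_in = Z1 || (Z2 + Z3) = 138.2 - j92.42 Ω = 166.2∠-33.8° Ω.
Step 5 — Source phasor: V = 8.95∠-179.1° V = -8.949 - j0.1406 V.
Step 6 — Current: I = V / Z = -0.04427 - j0.03063 A = 0.05384∠-145.3° A.
Step 7 — Complex power: S = V·I* = 0.4005 - j0.2679 VA.
Step 8 — Real power: P = Re(S) = 0.4005 W.
Step 9 — Reactive power: Q = Im(S) = -0.2679 VAR.
Step 10 — Apparent power: |S| = 0.4818 VA.
Step 11 — Power factor: PF = P/|S| = 0.8312 (leading).

(a) P = 0.4005 W  (b) Q = -0.2679 VAR  (c) S = 0.4818 VA  (d) PF = 0.8312 (leading)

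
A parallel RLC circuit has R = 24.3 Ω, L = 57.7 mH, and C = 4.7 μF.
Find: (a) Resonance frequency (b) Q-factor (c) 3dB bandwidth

Step 1 — Resonance: ω₀ = 1/√(LC) = 1/√(0.0577·4.7e-06) = 1920 rad/s.
Step 2 — f₀ = ω₀/(2π) = 305.6 Hz.
Step 3 — Parallel Q: Q = R/(ω₀L) = 24.3/(1920·0.0577) = 0.2193.
Step 4 — Bandwidth: Δω = ω₀/Q = 8756 rad/s; BW = Δω/(2π) = 1394 Hz.

(a) f₀ = 305.6 Hz  (b) Q = 0.2193  (c) BW = 1394 Hz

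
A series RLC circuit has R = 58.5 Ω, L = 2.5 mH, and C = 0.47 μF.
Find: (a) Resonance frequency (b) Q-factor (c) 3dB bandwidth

Step 1 — Resonance: ω₀ = 1/√(LC) = 1/√(0.0025·4.7e-07) = 2.917e+04 rad/s.
Step 2 — f₀ = ω₀/(2π) = 4643 Hz.
Step 3 — Series Q: Q = ω₀L/R = 2.917e+04·0.0025/58.5 = 1.247.
Step 4 — Bandwidth: Δω = ω₀/Q = 2.34e+04 rad/s; BW = Δω/(2π) = 3724 Hz.

(a) f₀ = 4643 Hz  (b) Q = 1.247  (c) BW = 3724 Hz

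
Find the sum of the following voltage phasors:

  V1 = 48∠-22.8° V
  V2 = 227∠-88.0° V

Step 1 — Convert each phasor to rectangular form:
  V1 = 48·(cos(-22.8°) + j·sin(-22.8°)) = 44.25 - j18.6 V
  V2 = 227·(cos(-88.0°) + j·sin(-88.0°)) = 7.922 - j226.9 V
Step 2 — Sum components: V_total = 52.17 - j245.5 V.
Step 3 — Convert to polar: |V_total| = 250.9 V, ∠V_total = -78.0°.

V_total = 250.9∠-78.0° V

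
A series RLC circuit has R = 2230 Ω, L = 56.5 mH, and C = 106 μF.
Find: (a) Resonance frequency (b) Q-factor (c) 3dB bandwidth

Step 1 — Resonance: ω₀ = 1/√(LC) = 1/√(0.0565·0.000106) = 408.6 rad/s.
Step 2 — f₀ = ω₀/(2π) = 65.03 Hz.
Step 3 — Series Q: Q = ω₀L/R = 408.6·0.0565/2230 = 0.01035.
Step 4 — Bandwidth: Δω = ω₀/Q = 3.947e+04 rad/s; BW = Δω/(2π) = 6282 Hz.

(a) f₀ = 65.03 Hz  (b) Q = 0.01035  (c) BW = 6282 Hz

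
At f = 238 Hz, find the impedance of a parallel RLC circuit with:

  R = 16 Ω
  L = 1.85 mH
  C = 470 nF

Step 1 — Angular frequency: ω = 2π·f = 2π·238 = 1495 rad/s.
Step 2 — Component impedances:
  R: Z = R = 16 Ω
  L: Z = jωL = j·1495·0.00185 = 0 + j2.766 Ω
  C: Z = 1/(jωC) = -j/(ω·C) = 0 - j1423 Ω
Step 3 — Parallel combination: 1/Z_total = 1/R + 1/L + 1/C; Z_total = 0.4662 + j2.691 Ω = 2.731∠80.2° Ω.

Z = 0.4662 + j2.691 Ω = 2.731∠80.2° Ω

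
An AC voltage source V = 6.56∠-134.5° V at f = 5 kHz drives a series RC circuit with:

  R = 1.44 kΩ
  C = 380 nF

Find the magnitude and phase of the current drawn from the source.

Step 1 — Angular frequency: ω = 2π·f = 2π·5000 = 3.142e+04 rad/s.
Step 2 — Component impedances:
  R: Z = R = 1440 Ω
  C: Z = 1/(jωC) = -j/(ω·C) = 0 - j83.77 Ω
Step 3 — Series combination: Z_total = R + C = 1440 - j83.77 Ω = 1442∠-3.3° Ω.
Step 4 — Source phasor: V = 6.56∠-134.5° V = -4.598 - j4.679 V.
Step 5 — Ohm's law: I = V / Z_total = (-4.598 - j4.679) / (1440 - j83.77) = -0.002994 - j0.003423 A.
Step 6 — Convert to polar: |I| = 0.004548 A, ∠I = -131.2°.

I = 0.004548∠-131.2° A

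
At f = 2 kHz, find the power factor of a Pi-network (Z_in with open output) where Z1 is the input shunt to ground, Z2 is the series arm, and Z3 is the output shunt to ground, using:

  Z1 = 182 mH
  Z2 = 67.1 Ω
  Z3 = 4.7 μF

Step 1 — Angular frequency: ω = 2π·f = 2π·2000 = 1.257e+04 rad/s.
Step 2 — Component impedances:
  Z1: Z = jωL = j·1.257e+04·0.182 = 0 + j2287 Ω
  Z2: Z = R = 67.1 Ω
  Z3: Z = 1/(jωC) = -j/(ω·C) = 0 - j16.93 Ω
Step 3 — With open output, the series arm Z2 and the output shunt Z3 appear in series to ground: Z2 + Z3 = 67.1 - j16.93 Ω.
Step 4 — Parallel with input shunt Z1: Z_in = Z1 || (Z2 + Z3) = 68.05 - j15.05 Ω = 69.69∠-12.5° Ω.
Step 5 — Power factor: PF = cos(φ) = Re(Z)/|Z| = 68.045/69.689 = 0.9764.
Step 6 — Type: Im(Z) = -15.05 ⇒ leading (phase φ = -12.5°).

PF = 0.9764 (leading, φ = -12.5°)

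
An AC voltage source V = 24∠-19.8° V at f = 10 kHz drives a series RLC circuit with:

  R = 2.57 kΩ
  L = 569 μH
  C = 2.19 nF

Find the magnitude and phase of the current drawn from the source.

Step 1 — Angular frequency: ω = 2π·f = 2π·1e+04 = 6.283e+04 rad/s.
Step 2 — Component impedances:
  R: Z = R = 2570 Ω
  L: Z = jωL = j·6.283e+04·0.000569 = 0 + j35.75 Ω
  C: Z = 1/(jωC) = -j/(ω·C) = 0 - j7267 Ω
Step 3 — Series combination: Z_total = R + L + C = 2570 - j7232 Ω = 7675∠-70.4° Ω.
Step 4 — Source phasor: V = 24∠-19.8° V = 22.58 - j8.13 V.
Step 5 — Ohm's law: I = V / Z_total = (22.58 - j8.13) / (2570 - j7232) = 0.001983 + j0.002418 A.
Step 6 — Convert to polar: |I| = 0.003127 A, ∠I = 50.6°.

I = 0.003127∠50.6° A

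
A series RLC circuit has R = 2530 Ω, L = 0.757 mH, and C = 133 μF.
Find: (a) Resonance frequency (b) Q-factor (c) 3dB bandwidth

Step 1 — Resonance condition Im(Z)=0 gives ω₀ = 1/√(LC).
Step 2 — ω₀ = 1/√(0.000757·0.000133) = 3152 rad/s.
Step 3 — f₀ = ω₀/(2π) = 501.6 Hz.
Step 4 — Series Q: Q = ω₀L/R = 3152·0.000757/2530 = 0.000943.
Step 5 — 3dB bandwidth: Δω = ω₀/Q = 3.342e+06 rad/s; BW = Δω/(2π) = 5.319e+05 Hz.

(a) f₀ = 501.6 Hz  (b) Q = 0.000943  (c) BW = 5.319e+05 Hz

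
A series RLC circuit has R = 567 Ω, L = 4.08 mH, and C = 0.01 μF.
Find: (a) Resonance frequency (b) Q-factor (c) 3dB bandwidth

Step 1 — Resonance condition Im(Z)=0 gives ω₀ = 1/√(LC).
Step 2 — ω₀ = 1/√(0.00408·1e-08) = 1.566e+05 rad/s.
Step 3 — f₀ = ω₀/(2π) = 2.492e+04 Hz.
Step 4 — Series Q: Q = ω₀L/R = 1.566e+05·0.00408/567 = 1.127.
Step 5 — 3dB bandwidth: Δω = ω₀/Q = 1.39e+05 rad/s; BW = Δω/(2π) = 2.212e+04 Hz.

(a) f₀ = 2.492e+04 Hz  (b) Q = 1.127  (c) BW = 2.212e+04 Hz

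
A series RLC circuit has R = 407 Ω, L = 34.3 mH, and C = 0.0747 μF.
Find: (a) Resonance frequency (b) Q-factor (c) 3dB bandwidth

Step 1 — Resonance: ω₀ = 1/√(LC) = 1/√(0.0343·7.47e-08) = 1.976e+04 rad/s.
Step 2 — f₀ = ω₀/(2π) = 3144 Hz.
Step 3 — Series Q: Q = ω₀L/R = 1.976e+04·0.0343/407 = 1.665.
Step 4 — Bandwidth: Δω = ω₀/Q = 1.187e+04 rad/s; BW = Δω/(2π) = 1889 Hz.

(a) f₀ = 3144 Hz  (b) Q = 1.665  (c) BW = 1889 Hz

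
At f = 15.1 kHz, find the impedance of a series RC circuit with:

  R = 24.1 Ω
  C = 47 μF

Step 1 — Angular frequency: ω = 2π·f = 2π·1.51e+04 = 9.488e+04 rad/s.
Step 2 — Component impedances:
  R: Z = R = 24.1 Ω
  C: Z = 1/(jωC) = -j/(ω·C) = 0 - j0.2243 Ω
Step 3 — Series combination: Z_total = R + C = 24.1 - j0.2243 Ω = 24.1∠-0.5° Ω.

Z = 24.1 - j0.2243 Ω = 24.1∠-0.5° Ω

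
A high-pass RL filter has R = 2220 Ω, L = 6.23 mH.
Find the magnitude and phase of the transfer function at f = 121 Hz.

Step 1 — Angular frequency: ω = 2π·121 = 760.3 rad/s.
Step 2 — Transfer function: H(jω) = jωL/(R + jωL).
Step 3 — Numerator jωL = j·4.736; denominator R + jωL = 2220 + j4.736.
Step 4 — H = 4.552e-06 + j0.002134.
Step 5 — Magnitude: |H| = 0.002134 (-53.4 dB); phase: φ = 89.9°.

|H| = 0.002134 (-53.4 dB), φ = 89.9°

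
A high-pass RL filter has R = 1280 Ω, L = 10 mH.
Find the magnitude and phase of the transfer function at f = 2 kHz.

Step 1 — Angular frequency: ω = 2π·2000 = 1.257e+04 rad/s.
Step 2 — Transfer function: H(jω) = jωL/(R + jωL).
Step 3 — Numerator jωL = j·125.7; denominator R + jωL = 1280 + j125.7.
Step 4 — H = 0.009546 + j0.09724.
Step 5 — Magnitude: |H| = 0.09771 (-20.2 dB); phase: φ = 84.4°.

|H| = 0.09771 (-20.2 dB), φ = 84.4°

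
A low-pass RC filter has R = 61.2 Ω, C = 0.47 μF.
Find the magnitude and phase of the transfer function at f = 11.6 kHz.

Step 1 — Angular frequency: ω = 2π·1.16e+04 = 7.288e+04 rad/s.
Step 2 — Transfer function: H(jω) = 1/(1 + jωRC).
Step 3 — Denominator: 1 + jωRC = 1 + j·7.288e+04·61.2·4.7e-07 = 1 + j2.096.
Step 4 — H = 0.1854 - j0.3886.
Step 5 — Magnitude: |H| = 0.4305 (-7.3 dB); phase: φ = -64.5°.

|H| = 0.4305 (-7.3 dB), φ = -64.5°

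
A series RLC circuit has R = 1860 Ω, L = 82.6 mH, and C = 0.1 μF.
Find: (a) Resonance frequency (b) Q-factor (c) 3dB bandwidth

Step 1 — Resonance: ω₀ = 1/√(LC) = 1/√(0.0826·1e-07) = 1.1e+04 rad/s.
Step 2 — f₀ = ω₀/(2π) = 1751 Hz.
Step 3 — Series Q: Q = ω₀L/R = 1.1e+04·0.0826/1860 = 0.4886.
Step 4 — Bandwidth: Δω = ω₀/Q = 2.252e+04 rad/s; BW = Δω/(2π) = 3584 Hz.

(a) f₀ = 1751 Hz  (b) Q = 0.4886  (c) BW = 3584 Hz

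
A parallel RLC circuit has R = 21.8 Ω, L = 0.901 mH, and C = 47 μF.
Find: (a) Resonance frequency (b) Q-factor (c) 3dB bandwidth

Step 1 — Resonance: ω₀ = 1/√(LC) = 1/√(0.000901·4.7e-05) = 4859 rad/s.
Step 2 — f₀ = ω₀/(2π) = 773.4 Hz.
Step 3 — Parallel Q: Q = R/(ω₀L) = 21.8/(4859·0.000901) = 4.979.
Step 4 — Bandwidth: Δω = ω₀/Q = 976 rad/s; BW = Δω/(2π) = 155.3 Hz.

(a) f₀ = 773.4 Hz  (b) Q = 4.979  (c) BW = 155.3 Hz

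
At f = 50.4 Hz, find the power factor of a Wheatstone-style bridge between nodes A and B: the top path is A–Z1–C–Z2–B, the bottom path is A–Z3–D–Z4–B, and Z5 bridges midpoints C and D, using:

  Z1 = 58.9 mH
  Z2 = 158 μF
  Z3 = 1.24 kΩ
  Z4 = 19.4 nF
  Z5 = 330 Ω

Step 1 — Angular frequency: ω = 2π·f = 2π·50.4 = 316.7 rad/s.
Step 2 — Component impedances:
  Z1: Z = jωL = j·316.7·0.0589 = 0 + j18.65 Ω
  Z2: Z = 1/(jωC) = -j/(ω·C) = 0 - j19.99 Ω
  Z3: Z = R = 1240 Ω
  Z4: Z = 1/(jωC) = -j/(ω·C) = 0 - j1.628e+05 Ω
  Z5: Z = R = 330 Ω
Step 3 — Bridge requires nodal analysis (the Z5 bridge couples midpoints C and D, so the two paths cannot be reduced to a simple series/parallel combination). Setting node B to ground and injecting 1 A at node A, the 3-node admittance system at A, C, D solves to V_A = Z_AB = 0.2216 - j1.335 Ω = 1.354∠-80.6° Ω.
Step 4 — Power factor: PF = cos(φ) = Re(Z)/|Z| = 0.2216/1.354 = 0.1637.
Step 5 — Type: Im(Z) = -1.335 ⇒ leading (phase φ = -80.6°).

PF = 0.1637 (leading, φ = -80.6°)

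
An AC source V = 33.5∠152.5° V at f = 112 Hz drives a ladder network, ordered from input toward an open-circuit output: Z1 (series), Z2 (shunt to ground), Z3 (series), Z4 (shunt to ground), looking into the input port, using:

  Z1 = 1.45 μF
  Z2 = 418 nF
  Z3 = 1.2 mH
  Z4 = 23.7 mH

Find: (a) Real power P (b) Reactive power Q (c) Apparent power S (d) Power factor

Step 1 — Angular frequency: ω = 2π·f = 2π·112 = 703.7 rad/s.
Step 2 — Component impedances:
  Z1: Z = 1/(jωC) = -j/(ω·C) = 0 - j980 Ω
  Z2: Z = 1/(jωC) = -j/(ω·C) = 0 - j3400 Ω
  Z3: Z = jωL = j·703.7·0.0012 = 0 + j0.8445 Ω
  Z4: Z = jωL = j·703.7·0.0237 = 0 + j16.68 Ω
Step 3 — Ladder network (open output): work backward from the far end, alternating series and parallel combinations. Z_in = 0 - j962.4 Ω = 962.4∠-90.0° Ω.
Step 4 — Source phasor: V = 33.5∠152.5° V = -29.71 + j15.47 V.
Step 5 — Current: I = V / Z = -0.01607 - j0.03088 A = 0.03481∠-117.5° A.
Step 6 — Complex power: S = V·I* = 0 - j1.166 VA.
Step 7 — Real power: P = Re(S) = 0 W.
Step 8 — Reactive power: Q = Im(S) = -1.166 VAR.
Step 9 — Apparent power: |S| = 1.166 VA.
Step 10 — Power factor: PF = P/|S| = 0 (leading).

(a) P = 0 W  (b) Q = -1.166 VAR  (c) S = 1.166 VA  (d) PF = 0 (leading)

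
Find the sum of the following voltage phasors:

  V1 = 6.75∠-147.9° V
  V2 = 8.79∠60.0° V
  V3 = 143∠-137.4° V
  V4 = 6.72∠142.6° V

Step 1 — Convert each phasor to rectangular form:
  V1 = 6.75·(cos(-147.9°) + j·sin(-147.9°)) = -5.718 - j3.587 V
  V2 = 8.79·(cos(60.0°) + j·sin(60.0°)) = 4.395 + j7.612 V
  V3 = 143·(cos(-137.4°) + j·sin(-137.4°)) = -105.3 - j96.79 V
  V4 = 6.72·(cos(142.6°) + j·sin(142.6°)) = -5.338 + j4.082 V
Step 2 — Sum components: V_total = -111.9 - j88.69 V.
Step 3 — Convert to polar: |V_total| = 142.8 V, ∠V_total = -141.6°.

V_total = 142.8∠-141.6° V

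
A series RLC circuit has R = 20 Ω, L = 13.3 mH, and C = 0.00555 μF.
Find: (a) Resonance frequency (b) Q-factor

Step 1 — Resonance condition Im(Z)=0 gives ω₀ = 1/√(LC).
Step 2 — ω₀ = 1/√(0.0133·5.55e-09) = 1.164e+05 rad/s.
Step 3 — f₀ = ω₀/(2π) = 1.852e+04 Hz.
Step 4 — Series Q: Q = ω₀L/R = 1.164e+05·0.0133/20 = 77.4.

(a) f₀ = 1.852e+04 Hz  (b) Q = 77.4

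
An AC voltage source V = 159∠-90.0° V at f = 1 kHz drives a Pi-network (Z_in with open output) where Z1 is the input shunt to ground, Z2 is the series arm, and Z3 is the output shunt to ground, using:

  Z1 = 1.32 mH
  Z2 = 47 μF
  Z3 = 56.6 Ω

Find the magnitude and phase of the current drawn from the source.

Step 1 — Angular frequency: ω = 2π·f = 2π·1000 = 6283 rad/s.
Step 2 — Component impedances:
  Z1: Z = jωL = j·6283·0.00132 = 0 + j8.294 Ω
  Z2: Z = 1/(jωC) = -j/(ω·C) = 0 - j3.386 Ω
  Z3: Z = R = 56.6 Ω
Step 3 — With open output, the series arm Z2 and the output shunt Z3 appear in series to ground: Z2 + Z3 = 56.6 - j3.386 Ω.
Step 4 — Parallel with input shunt Z1: Z_in = Z1 || (Z2 + Z3) = 1.206 + j8.189 Ω = 8.278∠81.6° Ω.
Step 5 — Source phasor: V = 159∠-90.0° V = 0 - j159 V.
Step 6 — Ohm's law: I = V / Z_total = (0 - j159) / (1.206 + j8.189) = -19 - j2.799 A.
Step 7 — Convert to polar: |I| = 19.21 A, ∠I = -171.6°.

I = 19.21∠-171.6° A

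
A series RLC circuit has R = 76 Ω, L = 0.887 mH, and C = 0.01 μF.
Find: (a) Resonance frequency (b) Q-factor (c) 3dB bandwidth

Step 1 — Resonance: ω₀ = 1/√(LC) = 1/√(0.000887·1e-08) = 3.358e+05 rad/s.
Step 2 — f₀ = ω₀/(2π) = 5.344e+04 Hz.
Step 3 — Series Q: Q = ω₀L/R = 3.358e+05·0.000887/76 = 3.919.
Step 4 — Bandwidth: Δω = ω₀/Q = 8.568e+04 rad/s; BW = Δω/(2π) = 1.364e+04 Hz.

(a) f₀ = 5.344e+04 Hz  (b) Q = 3.919  (c) BW = 1.364e+04 Hz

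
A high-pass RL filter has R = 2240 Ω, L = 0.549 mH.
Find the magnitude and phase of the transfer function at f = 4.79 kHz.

Step 1 — Angular frequency: ω = 2π·4790 = 3.01e+04 rad/s.
Step 2 — Transfer function: H(jω) = jωL/(R + jωL).
Step 3 — Numerator jωL = j·16.52; denominator R + jωL = 2240 + j16.52.
Step 4 — H = 5.441e-05 + j0.007376.
Step 5 — Magnitude: |H| = 0.007376 (-42.6 dB); phase: φ = 89.6°.

|H| = 0.007376 (-42.6 dB), φ = 89.6°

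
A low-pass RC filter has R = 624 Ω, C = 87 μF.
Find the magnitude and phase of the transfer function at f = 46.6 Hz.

Step 1 — Angular frequency: ω = 2π·46.6 = 292.8 rad/s.
Step 2 — Transfer function: H(jω) = 1/(1 + jωRC).
Step 3 — Denominator: 1 + jωRC = 1 + j·292.8·624·8.7e-05 = 1 + j15.9.
Step 4 — H = 0.003942 - j0.06266.
Step 5 — Magnitude: |H| = 0.06279 (-24.0 dB); phase: φ = -86.4°.

|H| = 0.06279 (-24.0 dB), φ = -86.4°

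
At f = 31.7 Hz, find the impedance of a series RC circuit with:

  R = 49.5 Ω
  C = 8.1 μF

Step 1 — Angular frequency: ω = 2π·f = 2π·31.7 = 199.2 rad/s.
Step 2 — Component impedances:
  R: Z = R = 49.5 Ω
  C: Z = 1/(jωC) = -j/(ω·C) = 0 - j619.8 Ω
Step 3 — Series combination: Z_total = R + C = 49.5 - j619.8 Ω = 621.8∠-85.4° Ω.

Z = 49.5 - j619.8 Ω = 621.8∠-85.4° Ω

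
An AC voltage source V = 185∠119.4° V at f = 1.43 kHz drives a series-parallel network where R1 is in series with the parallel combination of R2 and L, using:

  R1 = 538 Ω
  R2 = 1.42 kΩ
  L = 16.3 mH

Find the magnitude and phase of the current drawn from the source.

Step 1 — Angular frequency: ω = 2π·f = 2π·1430 = 8985 rad/s.
Step 2 — Component impedances:
  R1: Z = R = 538 Ω
  R2: Z = R = 1420 Ω
  L: Z = jωL = j·8985·0.0163 = 0 + j146.5 Ω
Step 3 — Parallel branch: R2 || L = 1/(1/R2 + 1/L) = 14.95 + j144.9 Ω.
Step 4 — Series with R1: Z_total = R1 + (R2 || L) = 552.9 + j144.9 Ω = 571.6∠14.7° Ω.
Step 5 — Source phasor: V = 185∠119.4° V = -90.82 + j161.2 V.
Step 6 — Ohm's law: I = V / Z_total = (-90.82 + j161.2) / (552.9 + j144.9) = -0.08221 + j0.313 A.
Step 7 — Convert to polar: |I| = 0.3236 A, ∠I = 104.7°.

I = 0.3236∠104.7° A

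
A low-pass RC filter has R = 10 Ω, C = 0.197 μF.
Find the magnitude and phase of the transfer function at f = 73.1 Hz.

Step 1 — Angular frequency: ω = 2π·73.1 = 459.3 rad/s.
Step 2 — Transfer function: H(jω) = 1/(1 + jωRC).
Step 3 — Denominator: 1 + jωRC = 1 + j·459.3·10·1.97e-07 = 1 + j0.0009048.
Step 4 — H = 1 - j0.0009048.
Step 5 — Magnitude: |H| = 1 (-0.0 dB); phase: φ = -0.1°.

|H| = 1 (-0.0 dB), φ = -0.1°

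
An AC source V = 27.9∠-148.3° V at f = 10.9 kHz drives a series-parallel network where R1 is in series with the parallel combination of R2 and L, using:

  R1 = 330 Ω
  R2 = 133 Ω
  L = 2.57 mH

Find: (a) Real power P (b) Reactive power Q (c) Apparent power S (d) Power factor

Step 1 — Angular frequency: ω = 2π·f = 2π·1.09e+04 = 6.849e+04 rad/s.
Step 2 — Component impedances:
  R1: Z = R = 330 Ω
  R2: Z = R = 133 Ω
  L: Z = jωL = j·6.849e+04·0.00257 = 0 + j176 Ω
Step 3 — Parallel branch: R2 || L = 1/(1/R2 + 1/L) = 84.66 + j63.97 Ω.
Step 4 — Series with R1: Z_total = R1 + (R2 || L) = 414.7 + j63.97 Ω = 419.6∠8.8° Ω.
Step 5 — Source phasor: V = 27.9∠-148.3° V = -23.74 - j14.66 V.
Step 6 — Current: I = V / Z = -0.06124 - j0.02591 A = 0.0665∠-157.1° A.
Step 7 — Complex power: S = V·I* = 1.834 + j0.2829 VA.
Step 8 — Real power: P = Re(S) = 1.834 W.
Step 9 — Reactive power: Q = Im(S) = 0.2829 VAR.
Step 10 — Apparent power: |S| = 1.855 VA.
Step 11 — Power factor: PF = P/|S| = 0.9883 (lagging).

(a) P = 1.834 W  (b) Q = 0.2829 VAR  (c) S = 1.855 VA  (d) PF = 0.9883 (lagging)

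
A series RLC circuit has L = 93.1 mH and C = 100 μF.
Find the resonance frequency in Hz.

Step 1 — Resonance condition Im(Z)=0 gives ω₀ = 1/√(LC).
Step 2 — ω₀ = 1/√(0.0931·0.0001) = 327.7 rad/s.
Step 3 — f₀ = ω₀/(2π) = 52.16 Hz.

f₀ = 52.16 Hz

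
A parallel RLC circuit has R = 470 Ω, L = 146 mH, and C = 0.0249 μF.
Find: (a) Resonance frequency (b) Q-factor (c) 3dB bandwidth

Step 1 — Resonance: ω₀ = 1/√(LC) = 1/√(0.146·2.49e-08) = 1.659e+04 rad/s.
Step 2 — f₀ = ω₀/(2π) = 2640 Hz.
Step 3 — Parallel Q: Q = R/(ω₀L) = 470/(1.659e+04·0.146) = 0.1941.
Step 4 — Bandwidth: Δω = ω₀/Q = 8.545e+04 rad/s; BW = Δω/(2π) = 1.36e+04 Hz.

(a) f₀ = 2640 Hz  (b) Q = 0.1941  (c) BW = 1.36e+04 Hz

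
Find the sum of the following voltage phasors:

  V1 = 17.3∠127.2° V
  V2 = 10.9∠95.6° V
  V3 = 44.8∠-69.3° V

Step 1 — Convert each phasor to rectangular form:
  V1 = 17.3·(cos(127.2°) + j·sin(127.2°)) = -10.46 + j13.78 V
  V2 = 10.9·(cos(95.6°) + j·sin(95.6°)) = -1.064 + j10.85 V
  V3 = 44.8·(cos(-69.3°) + j·sin(-69.3°)) = 15.84 - j41.91 V
Step 2 — Sum components: V_total = 4.312 - j17.28 V.
Step 3 — Convert to polar: |V_total| = 17.81 V, ∠V_total = -76.0°.

V_total = 17.81∠-76.0° V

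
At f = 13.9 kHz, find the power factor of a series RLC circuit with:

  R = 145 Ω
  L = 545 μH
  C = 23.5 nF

Step 1 — Angular frequency: ω = 2π·f = 2π·1.39e+04 = 8.734e+04 rad/s.
Step 2 — Component impedances:
  R: Z = R = 145 Ω
  L: Z = jωL = j·8.734e+04·0.000545 = 0 + j47.6 Ω
  C: Z = 1/(jωC) = -j/(ω·C) = 0 - j487.2 Ω
Step 3 — Series combination: Z_total = R + L + C = 145 - j439.6 Ω = 462.9∠-71.7° Ω.
Step 4 — Power factor: PF = cos(φ) = Re(Z)/|Z| = 145/462.9 = 0.3132.
Step 5 — Type: Im(Z) = -439.6 ⇒ leading (phase φ = -71.7°).

PF = 0.3132 (leading, φ = -71.7°)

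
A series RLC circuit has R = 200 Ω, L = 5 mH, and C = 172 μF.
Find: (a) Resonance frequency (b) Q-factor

Step 1 — Resonance condition Im(Z)=0 gives ω₀ = 1/√(LC).
Step 2 — ω₀ = 1/√(0.005·0.000172) = 1078 rad/s.
Step 3 — f₀ = ω₀/(2π) = 171.6 Hz.
Step 4 — Series Q: Q = ω₀L/R = 1078·0.005/200 = 0.02696.

(a) f₀ = 171.6 Hz  (b) Q = 0.02696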